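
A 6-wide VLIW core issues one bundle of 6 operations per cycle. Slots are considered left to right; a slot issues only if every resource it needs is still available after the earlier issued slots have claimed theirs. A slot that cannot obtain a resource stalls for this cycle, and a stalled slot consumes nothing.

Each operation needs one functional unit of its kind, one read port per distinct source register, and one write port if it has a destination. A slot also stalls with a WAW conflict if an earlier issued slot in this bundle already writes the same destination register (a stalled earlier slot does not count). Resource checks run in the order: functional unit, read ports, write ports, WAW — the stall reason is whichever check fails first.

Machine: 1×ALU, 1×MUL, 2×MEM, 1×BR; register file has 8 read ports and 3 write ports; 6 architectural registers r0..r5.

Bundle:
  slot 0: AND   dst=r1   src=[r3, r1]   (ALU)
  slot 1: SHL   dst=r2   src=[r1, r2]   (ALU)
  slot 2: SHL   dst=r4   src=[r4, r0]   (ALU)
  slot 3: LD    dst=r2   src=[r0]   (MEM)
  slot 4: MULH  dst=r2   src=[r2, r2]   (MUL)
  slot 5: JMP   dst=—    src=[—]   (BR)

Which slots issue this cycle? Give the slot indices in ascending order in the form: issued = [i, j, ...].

[0] ALU needs rd=2 wr=1: ok; after: ALU=0 MUL=1 MEM=2 BR=1, R=6, W=2
[1] ALU needs rd=2 wr=1: FU; after: ALU=0 MUL=1 MEM=2 BR=1, R=6, W=2
[2] ALU needs rd=2 wr=1: FU; after: ALU=0 MUL=1 MEM=2 BR=1, R=6, W=2
[3] MEM needs rd=1 wr=1: ok; after: ALU=0 MUL=1 MEM=1 BR=1, R=5, W=1
[4] MUL needs rd=1 wr=1: WAW; after: ALU=0 MUL=1 MEM=1 BR=1, R=5, W=1
[5] BR needs rd=0 wr=0: ok; after: ALU=0 MUL=1 MEM=1 BR=0, R=5, W=1

issued = [0, 3, 5]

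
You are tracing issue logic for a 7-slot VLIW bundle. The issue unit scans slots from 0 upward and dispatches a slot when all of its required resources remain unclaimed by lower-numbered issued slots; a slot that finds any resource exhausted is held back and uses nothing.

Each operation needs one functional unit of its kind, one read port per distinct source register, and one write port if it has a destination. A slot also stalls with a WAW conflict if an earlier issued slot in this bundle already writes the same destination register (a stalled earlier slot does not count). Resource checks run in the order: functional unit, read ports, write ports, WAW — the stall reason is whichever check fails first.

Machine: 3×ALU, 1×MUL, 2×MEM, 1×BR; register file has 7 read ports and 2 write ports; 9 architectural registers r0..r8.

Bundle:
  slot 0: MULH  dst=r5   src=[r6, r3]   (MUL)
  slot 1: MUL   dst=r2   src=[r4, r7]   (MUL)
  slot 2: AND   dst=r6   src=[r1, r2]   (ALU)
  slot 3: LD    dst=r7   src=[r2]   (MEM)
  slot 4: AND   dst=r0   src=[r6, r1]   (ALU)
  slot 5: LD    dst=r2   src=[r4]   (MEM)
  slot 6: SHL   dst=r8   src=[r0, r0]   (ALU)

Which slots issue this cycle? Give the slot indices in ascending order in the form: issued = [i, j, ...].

  0. MUL→r5 ⇒ go  {3A/0Mu/2Ld/1B | 5r 1w}
  1. MUL→r2 ⇒ no(FU)  {3A/0Mu/2Ld/1B | 5r 1w}
  2. ALU→r6 ⇒ go  {2A/0Mu/2Ld/1B | 3r 0w}
  3. MEM→r7 ⇒ no(WR_PORT)  {2A/0Mu/2Ld/1B | 3r 0w}
  4. ALU→r0 ⇒ no(WR_PORT)  {2A/0Mu/2Ld/1B | 3r 0w}
  5. MEM→r2 ⇒ no(WR_PORT)  {2A/0Mu/2Ld/1B | 3r 0w}
  6. ALU→r8 ⇒ no(WR_PORT)  {2A/0Mu/2Ld/1B | 3r 0w}

issued = [0, 2]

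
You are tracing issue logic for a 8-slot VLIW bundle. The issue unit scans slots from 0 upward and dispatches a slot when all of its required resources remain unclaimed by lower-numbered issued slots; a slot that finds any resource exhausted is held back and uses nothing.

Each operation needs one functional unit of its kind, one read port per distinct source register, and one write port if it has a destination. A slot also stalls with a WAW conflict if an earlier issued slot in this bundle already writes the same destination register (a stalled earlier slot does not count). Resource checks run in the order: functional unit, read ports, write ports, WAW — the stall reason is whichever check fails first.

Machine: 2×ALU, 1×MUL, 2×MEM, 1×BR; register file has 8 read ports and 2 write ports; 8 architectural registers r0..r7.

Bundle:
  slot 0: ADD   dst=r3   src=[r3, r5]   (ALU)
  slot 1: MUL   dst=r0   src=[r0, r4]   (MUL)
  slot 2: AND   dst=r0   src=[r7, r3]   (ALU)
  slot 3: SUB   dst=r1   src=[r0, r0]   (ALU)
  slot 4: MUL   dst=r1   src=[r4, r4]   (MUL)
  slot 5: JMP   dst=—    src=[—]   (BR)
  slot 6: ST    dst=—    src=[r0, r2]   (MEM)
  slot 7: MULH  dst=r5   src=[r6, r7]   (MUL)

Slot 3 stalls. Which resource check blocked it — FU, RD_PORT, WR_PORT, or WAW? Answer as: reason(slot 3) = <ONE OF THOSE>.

reason(slot 3) = WR_PORT

[0] ALU needs rd=2 wr=1: ok; after: ALU=1 MUL=1 MEM=2 BR=1, R=6, W=1
[1] MUL needs rd=2 wr=1: ok; after: ALU=1 MUL=0 MEM=2 BR=1, R=4, W=0
[2] ALU needs rd=2 wr=1: WR_PORT; after: ALU=1 MUL=0 MEM=2 BR=1, R=4, W=0
[3] ALU needs rd=1 wr=1: WR_PORT; after: ALU=1 MUL=0 MEM=2 BR=1, R=4, W=0
[4] MUL needs rd=1 wr=1: FU; after: ALU=1 MUL=0 MEM=2 BR=1, R=4, W=0
[5] BR needs rd=0 wr=0: ok; after: ALU=1 MUL=0 MEM=2 BR=0, R=4, W=0
[6] MEM needs rd=2 wr=0: ok; after: ALU=1 MUL=0 MEM=1 BR=0, R=2, W=0
[7] MUL needs rd=2 wr=1: FU; after: ALU=1 MUL=0 MEM=1 BR=0, R=2, W=0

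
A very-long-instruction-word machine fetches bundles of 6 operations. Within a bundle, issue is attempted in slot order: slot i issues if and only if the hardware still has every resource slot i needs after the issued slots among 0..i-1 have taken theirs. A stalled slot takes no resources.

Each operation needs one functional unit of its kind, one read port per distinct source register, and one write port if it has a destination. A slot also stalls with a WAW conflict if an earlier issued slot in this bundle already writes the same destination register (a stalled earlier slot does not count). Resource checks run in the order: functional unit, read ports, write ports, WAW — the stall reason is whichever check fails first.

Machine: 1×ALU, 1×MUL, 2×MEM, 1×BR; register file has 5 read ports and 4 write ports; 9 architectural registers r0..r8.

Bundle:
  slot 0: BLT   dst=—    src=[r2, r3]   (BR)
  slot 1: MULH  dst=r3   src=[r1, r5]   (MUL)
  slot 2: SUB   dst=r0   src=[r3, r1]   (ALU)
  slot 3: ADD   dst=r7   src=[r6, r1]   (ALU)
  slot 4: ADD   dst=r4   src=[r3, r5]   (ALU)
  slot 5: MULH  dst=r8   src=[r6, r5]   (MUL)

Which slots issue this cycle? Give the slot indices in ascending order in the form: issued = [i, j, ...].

issued = [0, 1]

[0] BR needs rd=2 wr=0: ok; after: ALU=1 MUL=1 MEM=2 BR=0, R=3, W=4
[1] MUL needs rd=2 wr=1: ok; after: ALU=1 MUL=0 MEM=2 BR=0, R=1, W=3
[2] ALU needs rd=2 wr=1: RD_PORT; after: ALU=1 MUL=0 MEM=2 BR=0, R=1, W=3
[3] ALU needs rd=2 wr=1: RD_PORT; after: ALU=1 MUL=0 MEM=2 BR=0, R=1, W=3
[4] ALU needs rd=2 wr=1: RD_PORT; after: ALU=1 MUL=0 MEM=2 BR=0, R=1, W=3
[5] MUL needs rd=2 wr=1: FU; after: ALU=1 MUL=0 MEM=2 BR=0, R=1, W=3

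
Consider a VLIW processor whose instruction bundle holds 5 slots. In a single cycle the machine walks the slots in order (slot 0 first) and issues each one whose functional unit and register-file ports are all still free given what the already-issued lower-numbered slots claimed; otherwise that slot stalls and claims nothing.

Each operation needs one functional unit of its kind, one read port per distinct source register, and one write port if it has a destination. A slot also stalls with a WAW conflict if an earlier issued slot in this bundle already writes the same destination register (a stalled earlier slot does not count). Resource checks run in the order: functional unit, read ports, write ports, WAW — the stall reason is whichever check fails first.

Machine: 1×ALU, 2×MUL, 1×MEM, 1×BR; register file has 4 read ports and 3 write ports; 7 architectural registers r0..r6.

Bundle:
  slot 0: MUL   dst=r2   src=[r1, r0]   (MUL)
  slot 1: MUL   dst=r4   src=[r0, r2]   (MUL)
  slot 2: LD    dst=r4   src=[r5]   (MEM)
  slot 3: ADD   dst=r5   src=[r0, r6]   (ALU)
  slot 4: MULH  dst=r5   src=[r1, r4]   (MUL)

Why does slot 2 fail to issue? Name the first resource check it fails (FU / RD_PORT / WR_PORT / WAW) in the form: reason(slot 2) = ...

slot 0 (MUL): ISSUE — free A1,Mu1,Ld1,B1 rp2 wp2
slot 1 (MUL): ISSUE — free A1,Mu0,Ld1,B1 rp0 wp1
slot 2 (MEM): stall RD_PORT — free A1,Mu0,Ld1,B1 rp0 wp1
slot 3 (ALU): stall RD_PORT — free A1,Mu0,Ld1,B1 rp0 wp1
slot 4 (MUL): stall FU — free A1,Mu0,Ld1,B1 rp0 wp1

reason(slot 2) = RD_PORT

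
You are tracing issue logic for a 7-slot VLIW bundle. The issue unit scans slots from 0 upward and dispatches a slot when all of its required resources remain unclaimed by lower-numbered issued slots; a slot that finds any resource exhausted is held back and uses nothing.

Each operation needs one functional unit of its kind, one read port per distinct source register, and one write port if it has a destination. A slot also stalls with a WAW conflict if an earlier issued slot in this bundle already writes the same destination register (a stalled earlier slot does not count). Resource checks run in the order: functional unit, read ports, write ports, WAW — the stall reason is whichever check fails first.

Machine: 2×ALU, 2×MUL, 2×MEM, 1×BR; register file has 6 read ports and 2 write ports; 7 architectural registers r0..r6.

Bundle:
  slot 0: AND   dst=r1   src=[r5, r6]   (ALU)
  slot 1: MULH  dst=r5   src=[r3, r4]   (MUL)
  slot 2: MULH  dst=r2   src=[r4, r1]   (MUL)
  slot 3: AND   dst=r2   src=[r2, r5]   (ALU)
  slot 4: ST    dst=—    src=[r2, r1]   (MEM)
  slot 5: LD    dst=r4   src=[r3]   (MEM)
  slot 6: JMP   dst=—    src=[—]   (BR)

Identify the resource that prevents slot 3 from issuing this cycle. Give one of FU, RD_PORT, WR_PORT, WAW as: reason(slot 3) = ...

reason(slot 3) = WR_PORT

[0] ALU needs rd=2 wr=1: ok; after: ALU=1 MUL=2 MEM=2 BR=1, R=4, W=1
[1] MUL needs rd=2 wr=1: ok; after: ALU=1 MUL=1 MEM=2 BR=1, R=2, W=0
[2] MUL needs rd=2 wr=1: WR_PORT; after: ALU=1 MUL=1 MEM=2 BR=1, R=2, W=0
[3] ALU needs rd=2 wr=1: WR_PORT; after: ALU=1 MUL=1 MEM=2 BR=1, R=2, W=0
[4] MEM needs rd=2 wr=0: ok; after: ALU=1 MUL=1 MEM=1 BR=1, R=0, W=0
[5] MEM needs rd=1 wr=1: RD_PORT; after: ALU=1 MUL=1 MEM=1 BR=1, R=0, W=0
[6] BR needs rd=0 wr=0: ok; after: ALU=1 MUL=1 MEM=1 BR=0, R=0, W=0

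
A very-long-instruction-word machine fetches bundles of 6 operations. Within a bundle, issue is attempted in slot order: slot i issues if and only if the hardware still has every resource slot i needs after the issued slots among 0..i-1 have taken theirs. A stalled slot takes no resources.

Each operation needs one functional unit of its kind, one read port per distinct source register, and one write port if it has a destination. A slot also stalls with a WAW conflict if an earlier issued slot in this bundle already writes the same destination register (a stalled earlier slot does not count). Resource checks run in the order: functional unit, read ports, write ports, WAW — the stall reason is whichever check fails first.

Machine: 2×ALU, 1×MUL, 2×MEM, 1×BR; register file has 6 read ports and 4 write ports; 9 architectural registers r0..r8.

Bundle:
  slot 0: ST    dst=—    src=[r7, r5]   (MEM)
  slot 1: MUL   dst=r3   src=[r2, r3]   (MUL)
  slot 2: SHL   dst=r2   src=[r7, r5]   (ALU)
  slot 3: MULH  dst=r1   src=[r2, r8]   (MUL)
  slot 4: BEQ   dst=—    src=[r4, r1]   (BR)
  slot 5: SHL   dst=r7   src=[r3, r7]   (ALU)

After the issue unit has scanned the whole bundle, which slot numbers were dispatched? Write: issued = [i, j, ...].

slot 0 (MEM): ISSUE — free A2,Mu1,Ld1,B1 rp4 wp4
slot 1 (MUL): ISSUE — free A2,Mu0,Ld1,B1 rp2 wp3
slot 2 (ALU): ISSUE — free A1,Mu0,Ld1,B1 rp0 wp2
slot 3 (MUL): stall FU — free A1,Mu0,Ld1,B1 rp0 wp2
slot 4 (BR): stall RD_PORT — free A1,Mu0,Ld1,B1 rp0 wp2
slot 5 (ALU): stall RD_PORT — free A1,Mu0,Ld1,B1 rp0 wp2

issued = [0, 1, 2]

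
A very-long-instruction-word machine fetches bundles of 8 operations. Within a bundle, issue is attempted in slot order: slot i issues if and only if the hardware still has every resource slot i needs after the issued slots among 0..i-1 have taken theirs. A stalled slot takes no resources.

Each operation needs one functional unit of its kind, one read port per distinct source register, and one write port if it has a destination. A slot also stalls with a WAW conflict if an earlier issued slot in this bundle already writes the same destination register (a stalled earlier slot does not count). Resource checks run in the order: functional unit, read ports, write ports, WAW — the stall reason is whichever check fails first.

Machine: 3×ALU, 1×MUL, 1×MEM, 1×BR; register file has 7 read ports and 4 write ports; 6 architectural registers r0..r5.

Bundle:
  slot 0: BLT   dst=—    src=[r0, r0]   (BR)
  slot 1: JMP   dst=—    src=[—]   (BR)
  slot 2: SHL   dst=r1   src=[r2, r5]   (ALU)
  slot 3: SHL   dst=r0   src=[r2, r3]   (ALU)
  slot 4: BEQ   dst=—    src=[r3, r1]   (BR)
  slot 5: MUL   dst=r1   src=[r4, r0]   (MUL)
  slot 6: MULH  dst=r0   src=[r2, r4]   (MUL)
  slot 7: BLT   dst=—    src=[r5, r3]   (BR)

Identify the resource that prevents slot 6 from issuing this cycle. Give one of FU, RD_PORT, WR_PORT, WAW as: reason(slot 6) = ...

[0] BR needs rd=1 wr=0: ok; after: ALU=3 MUL=1 MEM=1 BR=0, R=6, W=4
[1] BR needs rd=0 wr=0: FU; after: ALU=3 MUL=1 MEM=1 BR=0, R=6, W=4
[2] ALU needs rd=2 wr=1: ok; after: ALU=2 MUL=1 MEM=1 BR=0, R=4, W=3
[3] ALU needs rd=2 wr=1: ok; after: ALU=1 MUL=1 MEM=1 BR=0, R=2, W=2
[4] BR needs rd=2 wr=0: FU; after: ALU=1 MUL=1 MEM=1 BR=0, R=2, W=2
[5] MUL needs rd=2 wr=1: WAW; after: ALU=1 MUL=1 MEM=1 BR=0, R=2, W=2
[6] MUL needs rd=2 wr=1: WAW; after: ALU=1 MUL=1 MEM=1 BR=0, R=2, W=2
[7] BR needs rd=2 wr=0: FU; after: ALU=1 MUL=1 MEM=1 BR=0, R=2, W=2

reason(slot 6) = WAW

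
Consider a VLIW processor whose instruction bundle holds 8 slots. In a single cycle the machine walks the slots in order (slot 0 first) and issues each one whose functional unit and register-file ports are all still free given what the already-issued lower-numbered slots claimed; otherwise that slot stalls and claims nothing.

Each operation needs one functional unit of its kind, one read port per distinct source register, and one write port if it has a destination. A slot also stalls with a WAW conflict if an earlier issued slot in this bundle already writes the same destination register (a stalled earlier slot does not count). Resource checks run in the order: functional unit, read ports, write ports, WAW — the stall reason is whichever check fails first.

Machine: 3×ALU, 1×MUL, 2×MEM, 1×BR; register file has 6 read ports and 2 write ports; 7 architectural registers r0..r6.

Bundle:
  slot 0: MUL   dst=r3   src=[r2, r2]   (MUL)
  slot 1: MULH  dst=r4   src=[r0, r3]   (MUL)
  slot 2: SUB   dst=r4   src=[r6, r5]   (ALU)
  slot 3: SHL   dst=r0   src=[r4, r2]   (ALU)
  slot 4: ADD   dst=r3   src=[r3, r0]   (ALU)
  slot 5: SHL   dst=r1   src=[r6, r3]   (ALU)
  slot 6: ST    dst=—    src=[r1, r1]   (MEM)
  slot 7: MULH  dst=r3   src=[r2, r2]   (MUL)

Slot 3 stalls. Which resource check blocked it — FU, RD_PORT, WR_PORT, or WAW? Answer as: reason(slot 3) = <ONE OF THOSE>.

reason(slot 3) = WR_PORT

[0] MUL needs rd=1 wr=1: ok; after: ALU=3 MUL=0 MEM=2 BR=1, R=5, W=1
[1] MUL needs rd=2 wr=1: FU; after: ALU=3 MUL=0 MEM=2 BR=1, R=5, W=1
[2] ALU needs rd=2 wr=1: ok; after: ALU=2 MUL=0 MEM=2 BR=1, R=3, W=0
[3] ALU needs rd=2 wr=1: WR_PORT; after: ALU=2 MUL=0 MEM=2 BR=1, R=3, W=0
[4] ALU needs rd=2 wr=1: WR_PORT; after: ALU=2 MUL=0 MEM=2 BR=1, R=3, W=0
[5] ALU needs rd=2 wr=1: WR_PORT; after: ALU=2 MUL=0 MEM=2 BR=1, R=3, W=0
[6] MEM needs rd=1 wr=0: ok; after: ALU=2 MUL=0 MEM=1 BR=1, R=2, W=0
[7] MUL needs rd=1 wr=1: FU; after: ALU=2 MUL=0 MEM=1 BR=1, R=2, W=0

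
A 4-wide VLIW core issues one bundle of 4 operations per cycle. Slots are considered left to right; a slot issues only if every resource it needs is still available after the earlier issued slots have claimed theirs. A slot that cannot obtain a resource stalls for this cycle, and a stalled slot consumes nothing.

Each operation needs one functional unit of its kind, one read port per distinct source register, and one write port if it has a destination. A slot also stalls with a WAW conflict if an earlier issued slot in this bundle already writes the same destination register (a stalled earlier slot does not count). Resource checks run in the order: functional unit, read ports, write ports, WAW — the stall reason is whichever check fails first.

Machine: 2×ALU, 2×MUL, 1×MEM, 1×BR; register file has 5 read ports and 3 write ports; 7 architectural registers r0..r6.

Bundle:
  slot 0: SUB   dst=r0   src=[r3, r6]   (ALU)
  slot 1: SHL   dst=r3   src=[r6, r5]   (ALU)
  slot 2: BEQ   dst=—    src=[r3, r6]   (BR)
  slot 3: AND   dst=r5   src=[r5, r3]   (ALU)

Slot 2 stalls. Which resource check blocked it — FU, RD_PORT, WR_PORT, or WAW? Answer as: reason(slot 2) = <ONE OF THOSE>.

slot 0 (ALU): ISSUE — free A1,Mu2,Ld1,B1 rp3 wp2
slot 1 (ALU): ISSUE — free A0,Mu2,Ld1,B1 rp1 wp1
slot 2 (BR): stall RD_PORT — free A0,Mu2,Ld1,B1 rp1 wp1
slot 3 (ALU): stall FU — free A0,Mu2,Ld1,B1 rp1 wp1

reason(slot 2) = RD_PORT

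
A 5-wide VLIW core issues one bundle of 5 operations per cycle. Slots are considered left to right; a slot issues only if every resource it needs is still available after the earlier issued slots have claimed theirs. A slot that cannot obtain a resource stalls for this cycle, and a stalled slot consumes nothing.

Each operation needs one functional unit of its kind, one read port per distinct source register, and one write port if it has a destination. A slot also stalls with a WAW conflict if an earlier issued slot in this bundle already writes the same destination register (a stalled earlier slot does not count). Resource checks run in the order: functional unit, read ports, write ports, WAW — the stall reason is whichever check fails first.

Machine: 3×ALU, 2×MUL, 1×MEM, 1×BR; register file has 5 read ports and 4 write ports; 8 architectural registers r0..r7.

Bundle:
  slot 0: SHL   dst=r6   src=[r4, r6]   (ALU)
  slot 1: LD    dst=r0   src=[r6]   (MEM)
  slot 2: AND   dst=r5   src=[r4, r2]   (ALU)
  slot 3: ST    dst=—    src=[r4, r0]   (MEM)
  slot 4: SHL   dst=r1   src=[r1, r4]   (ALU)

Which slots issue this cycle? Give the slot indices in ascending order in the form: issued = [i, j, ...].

[0] ALU needs rd=2 wr=1: ok; after: ALU=2 MUL=2 MEM=1 BR=1, R=3, W=3
[1] MEM needs rd=1 wr=1: ok; after: ALU=2 MUL=2 MEM=0 BR=1, R=2, W=2
[2] ALU needs rd=2 wr=1: ok; after: ALU=1 MUL=2 MEM=0 BR=1, R=0, W=1
[3] MEM needs rd=2 wr=0: FU; after: ALU=1 MUL=2 MEM=0 BR=1, R=0, W=1
[4] ALU needs rd=2 wr=1: RD_PORT; after: ALU=1 MUL=2 MEM=0 BR=1, R=0, W=1

issued = [0, 1, 2]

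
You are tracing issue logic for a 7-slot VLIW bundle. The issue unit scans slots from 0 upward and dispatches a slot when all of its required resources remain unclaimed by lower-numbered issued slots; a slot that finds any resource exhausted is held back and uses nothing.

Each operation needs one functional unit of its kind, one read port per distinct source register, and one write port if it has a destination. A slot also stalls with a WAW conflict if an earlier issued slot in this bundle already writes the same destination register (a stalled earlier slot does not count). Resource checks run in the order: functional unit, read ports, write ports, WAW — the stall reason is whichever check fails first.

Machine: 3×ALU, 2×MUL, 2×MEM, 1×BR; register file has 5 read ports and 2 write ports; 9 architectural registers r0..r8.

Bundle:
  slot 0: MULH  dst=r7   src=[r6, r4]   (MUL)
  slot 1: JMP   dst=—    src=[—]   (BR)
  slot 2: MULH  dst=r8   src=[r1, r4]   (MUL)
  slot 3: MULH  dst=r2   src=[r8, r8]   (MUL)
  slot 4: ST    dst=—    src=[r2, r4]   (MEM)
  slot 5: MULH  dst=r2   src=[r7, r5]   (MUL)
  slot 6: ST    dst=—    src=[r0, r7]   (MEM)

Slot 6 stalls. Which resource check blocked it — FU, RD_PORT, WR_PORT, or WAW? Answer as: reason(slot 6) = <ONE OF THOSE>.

reason(slot 6) = RD_PORT

[0] MUL needs rd=2 wr=1: ok; after: ALU=3 MUL=1 MEM=2 BR=1, R=3, W=1
[1] BR needs rd=0 wr=0: ok; after: ALU=3 MUL=1 MEM=2 BR=0, R=3, W=1
[2] MUL needs rd=2 wr=1: ok; after: ALU=3 MUL=0 MEM=2 BR=0, R=1, W=0
[3] MUL needs rd=1 wr=1: FU; after: ALU=3 MUL=0 MEM=2 BR=0, R=1, W=0
[4] MEM needs rd=2 wr=0: RD_PORT; after: ALU=3 MUL=0 MEM=2 BR=0, R=1, W=0
[5] MUL needs rd=2 wr=1: FU; after: ALU=3 MUL=0 MEM=2 BR=0, R=1, W=0
[6] MEM needs rd=2 wr=0: RD_PORT; after: ALU=3 MUL=0 MEM=2 BR=0, R=1, W=0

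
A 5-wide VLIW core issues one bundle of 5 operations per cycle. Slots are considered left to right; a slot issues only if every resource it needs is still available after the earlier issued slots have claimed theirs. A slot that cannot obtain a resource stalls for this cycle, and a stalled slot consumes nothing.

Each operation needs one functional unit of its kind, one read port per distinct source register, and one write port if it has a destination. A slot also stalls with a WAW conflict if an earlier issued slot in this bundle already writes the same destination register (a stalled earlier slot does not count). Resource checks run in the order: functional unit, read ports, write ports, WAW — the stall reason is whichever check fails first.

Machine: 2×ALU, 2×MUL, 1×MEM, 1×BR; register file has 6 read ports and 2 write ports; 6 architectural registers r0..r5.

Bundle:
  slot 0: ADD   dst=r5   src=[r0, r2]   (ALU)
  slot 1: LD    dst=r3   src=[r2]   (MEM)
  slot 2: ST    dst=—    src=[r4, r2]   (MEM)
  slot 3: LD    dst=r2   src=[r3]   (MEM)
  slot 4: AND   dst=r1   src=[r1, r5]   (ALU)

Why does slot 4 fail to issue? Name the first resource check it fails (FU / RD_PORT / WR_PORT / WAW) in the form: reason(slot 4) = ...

#0 ALU src=r0,r2 dispatched  <A:1 Mu:2 Ld:1 B:1 rd:4 wr:1>
#1 MEM src=r2 dispatched  <A:1 Mu:2 Ld:0 B:1 rd:3 wr:0>
#2 MEM src=r4,r2 held:FU  <A:1 Mu:2 Ld:0 B:1 rd:3 wr:0>
#3 MEM src=r3 held:FU  <A:1 Mu:2 Ld:0 B:1 rd:3 wr:0>
#4 ALU src=r1,r5 held:WR_PORT  <A:1 Mu:2 Ld:0 B:1 rd:3 wr:0>

reason(slot 4) = WR_PORT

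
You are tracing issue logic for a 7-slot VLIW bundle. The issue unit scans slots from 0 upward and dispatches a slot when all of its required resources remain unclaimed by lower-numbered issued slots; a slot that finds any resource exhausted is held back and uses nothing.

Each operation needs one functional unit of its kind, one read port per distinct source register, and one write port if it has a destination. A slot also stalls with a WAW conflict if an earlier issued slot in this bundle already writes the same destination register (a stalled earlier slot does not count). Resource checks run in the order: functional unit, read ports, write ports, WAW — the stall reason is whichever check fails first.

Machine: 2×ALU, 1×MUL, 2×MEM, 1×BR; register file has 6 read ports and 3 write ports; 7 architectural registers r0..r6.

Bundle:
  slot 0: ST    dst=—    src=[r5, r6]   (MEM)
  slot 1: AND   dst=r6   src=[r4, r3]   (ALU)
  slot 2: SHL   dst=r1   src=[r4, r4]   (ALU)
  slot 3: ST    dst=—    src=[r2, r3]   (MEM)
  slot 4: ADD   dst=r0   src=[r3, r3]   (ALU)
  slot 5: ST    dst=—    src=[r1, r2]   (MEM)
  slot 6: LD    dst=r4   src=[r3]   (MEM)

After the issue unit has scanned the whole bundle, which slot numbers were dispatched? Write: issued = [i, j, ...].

issued = [0, 1, 2, 6]

#0 MEM src=r5,r6 dispatched  <A:2 Mu:1 Ld:1 B:1 rd:4 wr:3>
#1 ALU src=r4,r3 dispatched  <A:1 Mu:1 Ld:1 B:1 rd:2 wr:2>
#2 ALU src=r4,r4 dispatched  <A:0 Mu:1 Ld:1 B:1 rd:1 wr:1>
#3 MEM src=r2,r3 held:RD_PORT  <A:0 Mu:1 Ld:1 B:1 rd:1 wr:1>
#4 ALU src=r3,r3 held:FU  <A:0 Mu:1 Ld:1 B:1 rd:1 wr:1>
#5 MEM src=r1,r2 held:RD_PORT  <A:0 Mu:1 Ld:1 B:1 rd:1 wr:1>
#6 MEM src=r3 dispatched  <A:0 Mu:1 Ld:0 B:1 rd:0 wr:0>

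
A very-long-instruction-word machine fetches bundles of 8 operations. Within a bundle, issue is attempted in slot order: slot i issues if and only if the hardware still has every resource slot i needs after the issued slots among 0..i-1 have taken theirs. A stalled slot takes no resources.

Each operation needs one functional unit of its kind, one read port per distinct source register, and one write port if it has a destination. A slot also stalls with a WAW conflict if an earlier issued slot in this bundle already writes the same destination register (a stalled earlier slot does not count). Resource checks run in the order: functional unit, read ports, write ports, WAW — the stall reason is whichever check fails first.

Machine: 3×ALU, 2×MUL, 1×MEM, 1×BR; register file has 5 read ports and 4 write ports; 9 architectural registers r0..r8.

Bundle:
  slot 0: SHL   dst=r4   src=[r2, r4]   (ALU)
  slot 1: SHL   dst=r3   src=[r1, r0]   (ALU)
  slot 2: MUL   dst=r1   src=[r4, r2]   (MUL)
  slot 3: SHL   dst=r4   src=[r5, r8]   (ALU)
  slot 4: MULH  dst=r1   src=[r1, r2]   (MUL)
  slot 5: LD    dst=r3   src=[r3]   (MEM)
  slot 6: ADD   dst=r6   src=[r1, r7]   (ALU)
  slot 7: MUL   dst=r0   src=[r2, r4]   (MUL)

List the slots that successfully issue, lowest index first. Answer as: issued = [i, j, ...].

#0 ALU src=r2,r4 dispatched  <A:2 Mu:2 Ld:1 B:1 rd:3 wr:3>
#1 ALU src=r1,r0 dispatched  <A:1 Mu:2 Ld:1 B:1 rd:1 wr:2>
#2 MUL src=r4,r2 held:RD_PORT  <A:1 Mu:2 Ld:1 B:1 rd:1 wr:2>
#3 ALU src=r5,r8 held:RD_PORT  <A:1 Mu:2 Ld:1 B:1 rd:1 wr:2>
#4 MUL src=r1,r2 held:RD_PORT  <A:1 Mu:2 Ld:1 B:1 rd:1 wr:2>
#5 MEM src=r3 held:WAW  <A:1 Mu:2 Ld:1 B:1 rd:1 wr:2>
#6 ALU src=r1,r7 held:RD_PORT  <A:1 Mu:2 Ld:1 B:1 rd:1 wr:2>
#7 MUL src=r2,r4 held:RD_PORT  <A:1 Mu:2 Ld:1 B:1 rd:1 wr:2>

issued = [0, 1]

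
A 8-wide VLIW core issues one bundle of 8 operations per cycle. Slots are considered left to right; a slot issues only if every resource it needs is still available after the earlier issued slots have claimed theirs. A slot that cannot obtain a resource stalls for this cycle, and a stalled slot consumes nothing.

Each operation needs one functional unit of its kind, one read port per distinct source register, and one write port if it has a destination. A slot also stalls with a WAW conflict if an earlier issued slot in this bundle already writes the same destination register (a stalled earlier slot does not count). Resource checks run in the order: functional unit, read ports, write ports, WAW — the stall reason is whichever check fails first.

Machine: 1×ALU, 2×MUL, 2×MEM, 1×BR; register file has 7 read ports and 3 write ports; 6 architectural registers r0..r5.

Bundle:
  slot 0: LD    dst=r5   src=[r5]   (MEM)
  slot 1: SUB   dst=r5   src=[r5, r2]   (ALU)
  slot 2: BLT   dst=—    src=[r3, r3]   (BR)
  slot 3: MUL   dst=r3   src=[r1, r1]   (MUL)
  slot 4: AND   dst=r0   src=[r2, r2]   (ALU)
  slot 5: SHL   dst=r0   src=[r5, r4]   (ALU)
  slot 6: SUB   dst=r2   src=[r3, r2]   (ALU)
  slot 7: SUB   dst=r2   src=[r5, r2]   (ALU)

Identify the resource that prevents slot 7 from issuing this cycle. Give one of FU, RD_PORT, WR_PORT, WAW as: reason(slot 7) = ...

reason(slot 7) = FU

slot 0 (MEM): ISSUE — free A1,Mu2,Ld1,B1 rp6 wp2
slot 1 (ALU): stall WAW — free A1,Mu2,Ld1,B1 rp6 wp2
slot 2 (BR): ISSUE — free A1,Mu2,Ld1,B0 rp5 wp2
slot 3 (MUL): ISSUE — free A1,Mu1,Ld1,B0 rp4 wp1
slot 4 (ALU): ISSUE — free A0,Mu1,Ld1,B0 rp3 wp0
slot 5 (ALU): stall FU — free A0,Mu1,Ld1,B0 rp3 wp0
slot 6 (ALU): stall FU — free A0,Mu1,Ld1,B0 rp3 wp0
slot 7 (ALU): stall FU — free A0,Mu1,Ld1,B0 rp3 wp0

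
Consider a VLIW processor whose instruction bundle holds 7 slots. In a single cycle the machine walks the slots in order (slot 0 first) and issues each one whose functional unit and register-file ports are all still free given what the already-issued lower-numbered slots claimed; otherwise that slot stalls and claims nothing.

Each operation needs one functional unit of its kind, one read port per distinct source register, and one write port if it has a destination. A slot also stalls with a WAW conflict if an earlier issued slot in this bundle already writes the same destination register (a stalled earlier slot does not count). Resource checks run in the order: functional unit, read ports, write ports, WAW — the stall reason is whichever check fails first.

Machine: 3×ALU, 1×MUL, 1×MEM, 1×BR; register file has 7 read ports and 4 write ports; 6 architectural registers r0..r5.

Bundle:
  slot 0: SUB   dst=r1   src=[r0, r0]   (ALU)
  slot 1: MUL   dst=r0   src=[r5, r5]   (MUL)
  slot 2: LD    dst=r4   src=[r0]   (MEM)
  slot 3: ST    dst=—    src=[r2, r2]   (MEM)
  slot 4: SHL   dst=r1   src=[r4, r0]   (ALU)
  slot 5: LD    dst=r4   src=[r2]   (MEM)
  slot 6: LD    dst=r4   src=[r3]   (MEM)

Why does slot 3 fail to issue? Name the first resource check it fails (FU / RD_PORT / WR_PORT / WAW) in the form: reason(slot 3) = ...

  0. ALU→r1 ⇒ go  {2A/1Mu/1Ld/1B | 6r 3w}
  1. MUL→r0 ⇒ go  {2A/0Mu/1Ld/1B | 5r 2w}
  2. MEM→r4 ⇒ go  {2A/0Mu/0Ld/1B | 4r 1w}
  3. MEM ⇒ no(FU)  {2A/0Mu/0Ld/1B | 4r 1w}
  4. ALU→r1 ⇒ no(WAW)  {2A/0Mu/0Ld/1B | 4r 1w}
  5. MEM→r4 ⇒ no(FU)  {2A/0Mu/0Ld/1B | 4r 1w}
  6. MEM→r4 ⇒ no(FU)  {2A/0Mu/0Ld/1B | 4r 1w}

reason(slot 3) = FU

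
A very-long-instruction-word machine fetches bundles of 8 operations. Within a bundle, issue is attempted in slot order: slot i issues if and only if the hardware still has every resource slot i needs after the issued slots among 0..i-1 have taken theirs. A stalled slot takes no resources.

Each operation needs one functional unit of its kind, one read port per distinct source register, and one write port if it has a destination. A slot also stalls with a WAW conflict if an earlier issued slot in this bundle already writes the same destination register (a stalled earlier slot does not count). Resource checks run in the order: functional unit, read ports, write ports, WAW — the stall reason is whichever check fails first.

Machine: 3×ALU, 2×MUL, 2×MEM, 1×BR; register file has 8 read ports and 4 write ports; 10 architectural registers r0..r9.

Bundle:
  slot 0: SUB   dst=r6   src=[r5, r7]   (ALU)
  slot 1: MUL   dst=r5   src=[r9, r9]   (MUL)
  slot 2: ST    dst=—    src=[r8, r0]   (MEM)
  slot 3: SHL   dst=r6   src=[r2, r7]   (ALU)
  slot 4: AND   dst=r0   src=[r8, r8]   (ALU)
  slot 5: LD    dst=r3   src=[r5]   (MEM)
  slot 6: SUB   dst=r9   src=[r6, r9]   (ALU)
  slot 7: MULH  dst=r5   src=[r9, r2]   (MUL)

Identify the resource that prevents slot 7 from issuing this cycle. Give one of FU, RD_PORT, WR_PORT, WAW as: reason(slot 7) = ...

#0 ALU src=r5,r7 dispatched  <A:2 Mu:2 Ld:2 B:1 rd:6 wr:3>
#1 MUL src=r9,r9 dispatched  <A:2 Mu:1 Ld:2 B:1 rd:5 wr:2>
#2 MEM src=r8,r0 dispatched  <A:2 Mu:1 Ld:1 B:1 rd:3 wr:2>
#3 ALU src=r2,r7 held:WAW  <A:2 Mu:1 Ld:1 B:1 rd:3 wr:2>
#4 ALU src=r8,r8 dispatched  <A:1 Mu:1 Ld:1 B:1 rd:2 wr:1>
#5 MEM src=r5 dispatched  <A:1 Mu:1 Ld:0 B:1 rd:1 wr:0>
#6 ALU src=r6,r9 held:RD_PORT  <A:1 Mu:1 Ld:0 B:1 rd:1 wr:0>
#7 MUL src=r9,r2 held:RD_PORT  <A:1 Mu:1 Ld:0 B:1 rd:1 wr:0>

reason(slot 7) = RD_PORT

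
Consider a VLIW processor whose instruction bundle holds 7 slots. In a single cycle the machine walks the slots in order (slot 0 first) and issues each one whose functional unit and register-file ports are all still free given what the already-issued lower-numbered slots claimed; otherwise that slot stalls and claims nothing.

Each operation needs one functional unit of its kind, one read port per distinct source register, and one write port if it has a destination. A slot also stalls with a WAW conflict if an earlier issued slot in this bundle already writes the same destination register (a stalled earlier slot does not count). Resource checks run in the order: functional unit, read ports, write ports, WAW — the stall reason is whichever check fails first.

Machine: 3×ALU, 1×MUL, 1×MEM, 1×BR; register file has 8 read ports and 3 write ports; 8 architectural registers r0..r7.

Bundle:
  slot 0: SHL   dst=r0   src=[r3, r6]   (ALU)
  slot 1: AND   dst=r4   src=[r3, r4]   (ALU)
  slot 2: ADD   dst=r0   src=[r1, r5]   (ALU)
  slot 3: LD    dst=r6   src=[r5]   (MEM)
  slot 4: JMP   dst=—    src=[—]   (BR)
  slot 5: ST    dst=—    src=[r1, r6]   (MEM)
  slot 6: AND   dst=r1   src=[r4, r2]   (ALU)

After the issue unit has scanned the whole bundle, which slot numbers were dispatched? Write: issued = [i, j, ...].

#0 ALU src=r3,r6 dispatched  <A:2 Mu:1 Ld:1 B:1 rd:6 wr:2>
#1 ALU src=r3,r4 dispatched  <A:1 Mu:1 Ld:1 B:1 rd:4 wr:1>
#2 ALU src=r1,r5 held:WAW  <A:1 Mu:1 Ld:1 B:1 rd:4 wr:1>
#3 MEM src=r5 dispatched  <A:1 Mu:1 Ld:0 B:1 rd:3 wr:0>
#4 BR src=- dispatched  <A:1 Mu:1 Ld:0 B:0 rd:3 wr:0>
#5 MEM src=r1,r6 held:FU  <A:1 Mu:1 Ld:0 B:0 rd:3 wr:0>
#6 ALU src=r4,r2 held:WR_PORT  <A:1 Mu:1 Ld:0 B:0 rd:3 wr:0>

issued = [0, 1, 3, 4]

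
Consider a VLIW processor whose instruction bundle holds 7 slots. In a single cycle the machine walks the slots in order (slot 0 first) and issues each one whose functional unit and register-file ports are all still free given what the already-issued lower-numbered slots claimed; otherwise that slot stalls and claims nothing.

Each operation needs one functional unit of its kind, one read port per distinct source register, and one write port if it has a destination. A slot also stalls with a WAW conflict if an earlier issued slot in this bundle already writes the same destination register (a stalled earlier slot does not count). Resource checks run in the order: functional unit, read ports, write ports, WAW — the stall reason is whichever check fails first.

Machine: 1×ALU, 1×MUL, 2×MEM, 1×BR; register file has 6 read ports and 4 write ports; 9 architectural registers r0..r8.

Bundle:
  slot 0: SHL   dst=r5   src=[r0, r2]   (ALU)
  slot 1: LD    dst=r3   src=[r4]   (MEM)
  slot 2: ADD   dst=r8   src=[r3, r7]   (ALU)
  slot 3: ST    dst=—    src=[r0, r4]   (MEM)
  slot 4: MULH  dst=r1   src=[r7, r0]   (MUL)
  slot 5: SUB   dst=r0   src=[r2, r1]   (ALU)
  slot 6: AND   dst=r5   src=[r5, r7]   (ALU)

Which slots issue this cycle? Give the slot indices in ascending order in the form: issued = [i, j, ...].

issued = [0, 1, 3]

#0 ALU src=r0,r2 dispatched  <A:0 Mu:1 Ld:2 B:1 rd:4 wr:3>
#1 MEM src=r4 dispatched  <A:0 Mu:1 Ld:1 B:1 rd:3 wr:2>
#2 ALU src=r3,r7 held:FU  <A:0 Mu:1 Ld:1 B:1 rd:3 wr:2>
#3 MEM src=r0,r4 dispatched  <A:0 Mu:1 Ld:0 B:1 rd:1 wr:2>
#4 MUL src=r7,r0 held:RD_PORT  <A:0 Mu:1 Ld:0 B:1 rd:1 wr:2>
#5 ALU src=r2,r1 held:FU  <A:0 Mu:1 Ld:0 B:1 rd:1 wr:2>
#6 ALU src=r5,r7 held:FU  <A:0 Mu:1 Ld:0 B:1 rd:1 wr:2>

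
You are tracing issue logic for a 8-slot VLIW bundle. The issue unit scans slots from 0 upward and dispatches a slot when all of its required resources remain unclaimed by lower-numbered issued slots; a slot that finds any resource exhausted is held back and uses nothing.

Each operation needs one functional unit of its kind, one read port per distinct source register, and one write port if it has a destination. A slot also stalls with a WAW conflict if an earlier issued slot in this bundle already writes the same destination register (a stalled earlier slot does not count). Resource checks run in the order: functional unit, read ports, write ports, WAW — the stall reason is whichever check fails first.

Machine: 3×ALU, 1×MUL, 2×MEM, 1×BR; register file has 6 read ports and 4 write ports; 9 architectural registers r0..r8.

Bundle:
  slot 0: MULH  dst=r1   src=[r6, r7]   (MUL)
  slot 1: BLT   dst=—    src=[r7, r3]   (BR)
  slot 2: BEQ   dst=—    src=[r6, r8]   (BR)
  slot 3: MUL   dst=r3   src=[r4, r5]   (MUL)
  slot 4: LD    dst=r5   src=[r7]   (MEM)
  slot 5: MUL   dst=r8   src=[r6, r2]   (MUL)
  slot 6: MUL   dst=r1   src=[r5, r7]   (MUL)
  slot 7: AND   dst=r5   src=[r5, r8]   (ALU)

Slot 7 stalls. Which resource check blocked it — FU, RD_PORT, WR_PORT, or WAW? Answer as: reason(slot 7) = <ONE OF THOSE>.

reason(slot 7) = RD_PORT

#0 MUL src=r6,r7 dispatched  <A:3 Mu:0 Ld:2 B:1 rd:4 wr:3>
#1 BR src=r7,r3 dispatched  <A:3 Mu:0 Ld:2 B:0 rd:2 wr:3>
#2 BR src=r6,r8 held:FU  <A:3 Mu:0 Ld:2 B:0 rd:2 wr:3>
#3 MUL src=r4,r5 held:FU  <A:3 Mu:0 Ld:2 B:0 rd:2 wr:3>
#4 MEM src=r7 dispatched  <A:3 Mu:0 Ld:1 B:0 rd:1 wr:2>
#5 MUL src=r6,r2 held:FU  <A:3 Mu:0 Ld:1 B:0 rd:1 wr:2>
#6 MUL src=r5,r7 held:FU  <A:3 Mu:0 Ld:1 B:0 rd:1 wr:2>
#7 ALU src=r5,r8 held:RD_PORT  <A:3 Mu:0 Ld:1 B:0 rd:1 wr:2>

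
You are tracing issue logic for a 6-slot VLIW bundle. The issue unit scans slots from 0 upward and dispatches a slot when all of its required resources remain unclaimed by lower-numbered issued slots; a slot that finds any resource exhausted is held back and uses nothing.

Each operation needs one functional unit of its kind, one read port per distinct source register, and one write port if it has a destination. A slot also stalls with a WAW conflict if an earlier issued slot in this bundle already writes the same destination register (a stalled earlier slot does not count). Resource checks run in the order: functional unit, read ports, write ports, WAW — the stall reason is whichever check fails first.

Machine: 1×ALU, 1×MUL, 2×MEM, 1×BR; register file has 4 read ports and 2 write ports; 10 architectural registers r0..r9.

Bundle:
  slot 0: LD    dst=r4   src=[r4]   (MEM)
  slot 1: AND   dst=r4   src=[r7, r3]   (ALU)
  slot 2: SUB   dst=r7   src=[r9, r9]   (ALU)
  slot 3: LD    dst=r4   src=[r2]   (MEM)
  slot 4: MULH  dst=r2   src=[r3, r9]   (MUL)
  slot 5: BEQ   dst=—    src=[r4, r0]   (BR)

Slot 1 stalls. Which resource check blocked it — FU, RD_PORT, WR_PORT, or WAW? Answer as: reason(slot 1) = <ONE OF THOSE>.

reason(slot 1) = WAW

#0 MEM src=r4 dispatched  <A:1 Mu:1 Ld:1 B:1 rd:3 wr:1>
#1 ALU src=r7,r3 held:WAW  <A:1 Mu:1 Ld:1 B:1 rd:3 wr:1>
#2 ALU src=r9,r9 dispatched  <A:0 Mu:1 Ld:1 B:1 rd:2 wr:0>
#3 MEM src=r2 held:WR_PORT  <A:0 Mu:1 Ld:1 B:1 rd:2 wr:0>
#4 MUL src=r3,r9 held:WR_PORT  <A:0 Mu:1 Ld:1 B:1 rd:2 wr:0>
#5 BR src=r4,r0 dispatched  <A:0 Mu:1 Ld:1 B:0 rd:0 wr:0>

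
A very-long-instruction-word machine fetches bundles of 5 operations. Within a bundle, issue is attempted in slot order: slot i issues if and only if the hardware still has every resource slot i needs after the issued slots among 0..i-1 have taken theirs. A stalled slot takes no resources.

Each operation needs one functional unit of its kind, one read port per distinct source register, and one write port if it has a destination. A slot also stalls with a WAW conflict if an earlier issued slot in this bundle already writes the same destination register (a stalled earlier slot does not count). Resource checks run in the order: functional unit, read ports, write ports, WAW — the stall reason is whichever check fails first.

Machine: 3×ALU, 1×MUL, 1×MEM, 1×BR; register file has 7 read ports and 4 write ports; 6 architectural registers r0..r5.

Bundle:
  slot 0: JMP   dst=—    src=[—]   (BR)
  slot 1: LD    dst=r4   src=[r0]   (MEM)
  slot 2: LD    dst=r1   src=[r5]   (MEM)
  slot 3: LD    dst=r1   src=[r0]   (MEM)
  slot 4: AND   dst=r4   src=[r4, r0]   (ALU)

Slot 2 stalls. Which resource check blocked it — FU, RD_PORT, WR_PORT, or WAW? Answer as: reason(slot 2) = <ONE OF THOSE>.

  0. BR ⇒ go  {3A/1Mu/1Ld/0B | 7r 4w}
  1. MEM→r4 ⇒ go  {3A/1Mu/0Ld/0B | 6r 3w}
  2. MEM→r1 ⇒ no(FU)  {3A/1Mu/0Ld/0B | 6r 3w}
  3. MEM→r1 ⇒ no(FU)  {3A/1Mu/0Ld/0B | 6r 3w}
  4. ALU→r4 ⇒ no(WAW)  {3A/1Mu/0Ld/0B | 6r 3w}

reason(slot 2) = FU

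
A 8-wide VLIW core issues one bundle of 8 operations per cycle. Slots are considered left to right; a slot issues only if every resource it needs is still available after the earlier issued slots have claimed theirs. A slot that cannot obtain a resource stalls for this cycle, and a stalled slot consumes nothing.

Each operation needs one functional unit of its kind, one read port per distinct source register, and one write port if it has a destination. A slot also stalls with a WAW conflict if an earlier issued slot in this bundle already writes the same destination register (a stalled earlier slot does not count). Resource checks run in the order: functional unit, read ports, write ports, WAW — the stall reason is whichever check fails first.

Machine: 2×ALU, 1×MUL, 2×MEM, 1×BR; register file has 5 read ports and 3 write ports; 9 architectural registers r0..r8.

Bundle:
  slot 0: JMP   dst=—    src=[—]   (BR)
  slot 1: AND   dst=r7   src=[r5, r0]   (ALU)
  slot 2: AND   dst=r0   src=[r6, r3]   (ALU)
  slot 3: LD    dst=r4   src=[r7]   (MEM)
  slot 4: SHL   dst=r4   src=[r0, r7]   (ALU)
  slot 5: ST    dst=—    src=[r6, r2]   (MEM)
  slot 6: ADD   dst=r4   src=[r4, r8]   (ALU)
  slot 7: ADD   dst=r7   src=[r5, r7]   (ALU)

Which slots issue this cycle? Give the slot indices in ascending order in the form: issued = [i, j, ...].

issued = [0, 1, 2, 3]

  0. BR ⇒ go  {2A/1Mu/2Ld/0B | 5r 3w}
  1. ALU→r7 ⇒ go  {1A/1Mu/2Ld/0B | 3r 2w}
  2. ALU→r0 ⇒ go  {0A/1Mu/2Ld/0B | 1r 1w}
  3. MEM→r4 ⇒ go  {0A/1Mu/1Ld/0B | 0r 0w}
  4. ALU→r4 ⇒ no(FU)  {0A/1Mu/1Ld/0B | 0r 0w}
  5. MEM ⇒ no(RD_PORT)  {0A/1Mu/1Ld/0B | 0r 0w}
  6. ALU→r4 ⇒ no(FU)  {0A/1Mu/1Ld/0B | 0r 0w}
  7. ALU→r7 ⇒ no(FU)  {0A/1Mu/1Ld/0B | 0r 0w}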